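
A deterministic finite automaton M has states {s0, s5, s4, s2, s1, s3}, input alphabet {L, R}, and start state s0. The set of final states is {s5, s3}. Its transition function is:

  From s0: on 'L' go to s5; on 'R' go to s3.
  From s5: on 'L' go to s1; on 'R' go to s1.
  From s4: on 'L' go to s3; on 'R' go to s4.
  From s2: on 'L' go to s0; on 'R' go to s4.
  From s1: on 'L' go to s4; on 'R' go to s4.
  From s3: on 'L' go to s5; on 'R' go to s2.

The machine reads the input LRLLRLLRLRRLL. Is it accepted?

Yes

start at s0
read 'L': s0 → s5
read 'R': s5 → s1
read 'L': s1 → s4
read 'L': s4 → s3
read 'R': s3 → s2
read 'L': s2 → s0
read 'L': s0 → s5
read 'R': s5 → s1
read 'L': s1 → s4
read 'R': s4 → s4
read 'R': s4 → s4
read 'L': s4 → s3
read 'L': s3 → s5
End state s5 is accepting.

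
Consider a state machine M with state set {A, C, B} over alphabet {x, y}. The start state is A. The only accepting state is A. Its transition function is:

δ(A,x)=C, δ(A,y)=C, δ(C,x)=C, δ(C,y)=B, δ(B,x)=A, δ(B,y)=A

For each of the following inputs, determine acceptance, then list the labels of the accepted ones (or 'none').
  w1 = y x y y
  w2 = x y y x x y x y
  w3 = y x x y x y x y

w1:
  start at A
  read 'y': A → C
  read 'x': C → C
  read 'y': C → B
  read 'y': B → A
  end A, accepted
w2:
  start at A
  read 'x': A → C
  read 'y': C → B
  read 'y': B → A
  read 'x': A → C
  read 'x': C → C
  read 'y': C → B
  read 'x': B → A
  read 'y': A → C
  end C, rejected
w3:
  start at A
  read 'y': A → C
  read 'x': C → C
  read 'x': C → C
  read 'y': C → B
  read 'x': B → A
  read 'y': A → C
  read 'x': C → C
  read 'y': C → B
  end B, rejected

w1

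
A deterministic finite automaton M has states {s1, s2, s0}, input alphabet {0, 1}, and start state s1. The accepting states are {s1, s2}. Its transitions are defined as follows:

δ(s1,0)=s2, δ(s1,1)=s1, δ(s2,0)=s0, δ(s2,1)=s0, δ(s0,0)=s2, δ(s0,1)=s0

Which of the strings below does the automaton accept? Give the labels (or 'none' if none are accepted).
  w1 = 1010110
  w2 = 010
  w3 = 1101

w1:
  start at s1
  read '1': s1 → s1
  read '0': s1 → s2
  read '1': s2 → s0
  read '0': s0 → s2
  read '1': s2 → s0
  read '1': s0 → s0
  read '0': s0 → s2
  end s2, accepted
w2:
  start at s1
  read '0': s1 → s2
  read '1': s2 → s0
  read '0': s0 → s2
  end s2, accepted
w3:
  start at s1
  read '1': s1 → s1
  read '1': s1 → s1
  read '0': s1 → s2
  read '1': s2 → s0
  end s0, rejected

w1, w2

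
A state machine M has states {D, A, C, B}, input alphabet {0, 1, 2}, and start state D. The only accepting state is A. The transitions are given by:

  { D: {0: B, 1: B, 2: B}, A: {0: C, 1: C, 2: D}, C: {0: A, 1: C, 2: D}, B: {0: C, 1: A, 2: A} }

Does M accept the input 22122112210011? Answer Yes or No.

No

Trace: D -2-> B -2-> A -1-> C -2-> D -2-> B -1-> A -1-> C -2-> D -2-> B -1-> A -0-> C -0-> A -1-> C -1-> C
End state C is not accepting.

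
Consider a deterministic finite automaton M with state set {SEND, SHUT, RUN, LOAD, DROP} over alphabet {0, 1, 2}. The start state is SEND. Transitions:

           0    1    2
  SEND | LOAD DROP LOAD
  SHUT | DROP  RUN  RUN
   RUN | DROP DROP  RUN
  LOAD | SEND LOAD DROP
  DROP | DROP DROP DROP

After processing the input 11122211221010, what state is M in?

SEND → DROP → DROP → DROP → DROP → DROP → DROP → DROP → DROP → DROP → DROP → DROP → DROP → DROP → DROP

DROP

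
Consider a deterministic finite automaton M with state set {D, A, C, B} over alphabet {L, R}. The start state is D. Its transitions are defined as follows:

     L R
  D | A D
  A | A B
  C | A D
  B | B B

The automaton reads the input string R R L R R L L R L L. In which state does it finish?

start at D
read 'R': D → D
read 'R': D → D
read 'L': D → A
read 'R': A → B
read 'R': B → B
read 'L': B → B
read 'L': B → B
read 'R': B → B
read 'L': B → B
read 'L': B → B

B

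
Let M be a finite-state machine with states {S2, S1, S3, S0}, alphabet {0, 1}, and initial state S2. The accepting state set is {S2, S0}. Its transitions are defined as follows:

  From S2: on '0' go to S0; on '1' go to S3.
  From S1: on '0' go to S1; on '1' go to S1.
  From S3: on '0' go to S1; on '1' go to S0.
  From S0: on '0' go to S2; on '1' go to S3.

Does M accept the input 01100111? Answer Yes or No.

No

S2 → S0 → S3 → S0 → S2 → S0 → S3 → S0 → S3
End state S3 is not accepting.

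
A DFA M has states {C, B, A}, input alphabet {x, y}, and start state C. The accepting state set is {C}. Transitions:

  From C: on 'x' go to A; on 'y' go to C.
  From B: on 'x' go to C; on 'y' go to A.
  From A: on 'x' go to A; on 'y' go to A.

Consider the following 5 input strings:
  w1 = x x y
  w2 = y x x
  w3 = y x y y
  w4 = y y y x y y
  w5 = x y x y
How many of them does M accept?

0

w1: Trace: C -x-> A -x-> A -y-> A  → end A, rejected
w2: Trace: C -y-> C -x-> A -x-> A  → end A, rejected
w3: Trace: C -y-> C -x-> A -y-> A -y-> A  → end A, rejected
w4: Trace: C -y-> C -y-> C -y-> C -x-> A -y-> A -y-> A  → end A, rejected
w5: Trace: C -x-> A -y-> A -x-> A -y-> A  → end A, rejected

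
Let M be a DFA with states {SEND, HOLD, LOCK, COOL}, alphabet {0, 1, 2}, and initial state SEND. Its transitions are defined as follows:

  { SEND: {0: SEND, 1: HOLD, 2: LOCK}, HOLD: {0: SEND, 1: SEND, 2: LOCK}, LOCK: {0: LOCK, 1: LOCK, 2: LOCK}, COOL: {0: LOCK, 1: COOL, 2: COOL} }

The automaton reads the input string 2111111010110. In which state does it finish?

LOCK

start at SEND
read '2': SEND → LOCK
read '1': LOCK → LOCK
read '1': LOCK → LOCK
read '1': LOCK → LOCK
read '1': LOCK → LOCK
read '1': LOCK → LOCK
read '1': LOCK → LOCK
read '0': LOCK → LOCK
read '1': LOCK → LOCK
read '0': LOCK → LOCK
read '1': LOCK → LOCK
read '1': LOCK → LOCK
read '0': LOCK → LOCK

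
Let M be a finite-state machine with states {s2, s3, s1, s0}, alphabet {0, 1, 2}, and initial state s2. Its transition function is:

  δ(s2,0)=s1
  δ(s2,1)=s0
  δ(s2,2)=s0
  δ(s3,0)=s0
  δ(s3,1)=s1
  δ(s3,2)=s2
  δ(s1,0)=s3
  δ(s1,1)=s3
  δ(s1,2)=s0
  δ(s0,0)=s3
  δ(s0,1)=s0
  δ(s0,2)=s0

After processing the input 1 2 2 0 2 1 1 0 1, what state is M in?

s1

start at s2
read '1': s2 → s0
read '2': s0 → s0
read '2': s0 → s0
read '0': s0 → s3
read '2': s3 → s2
read '1': s2 → s0
read '1': s0 → s0
read '0': s0 → s3
read '1': s3 → s1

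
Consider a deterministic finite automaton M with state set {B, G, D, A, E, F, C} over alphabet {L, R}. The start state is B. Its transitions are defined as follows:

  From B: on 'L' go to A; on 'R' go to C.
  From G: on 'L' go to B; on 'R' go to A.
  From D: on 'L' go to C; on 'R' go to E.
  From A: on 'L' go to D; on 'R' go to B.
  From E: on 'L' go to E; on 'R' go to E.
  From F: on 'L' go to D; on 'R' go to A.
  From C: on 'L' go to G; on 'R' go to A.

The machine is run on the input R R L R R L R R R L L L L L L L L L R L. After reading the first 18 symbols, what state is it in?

start at B
read 'R': B → C
read 'R': C → A
read 'L': A → D
read 'R': D → E
read 'R': E → E
read 'L': E → E
read 'R': E → E
read 'R': E → E
read 'R': E → E
read 'L': E → E
read 'L': E → E
read 'L': E → E
read 'L': E → E
read 'L': E → E
read 'L': E → E
read 'L': E → E
read 'L': E → E
read 'L': E → E
After 18 symbols: E.

E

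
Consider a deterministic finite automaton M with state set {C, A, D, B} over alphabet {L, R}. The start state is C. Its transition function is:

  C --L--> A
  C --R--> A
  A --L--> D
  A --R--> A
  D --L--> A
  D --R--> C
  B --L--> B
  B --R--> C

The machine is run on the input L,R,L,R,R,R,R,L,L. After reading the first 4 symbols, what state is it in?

Trace: C -L-> A -R-> A -L-> D -R-> C
After 4 symbols: C.

C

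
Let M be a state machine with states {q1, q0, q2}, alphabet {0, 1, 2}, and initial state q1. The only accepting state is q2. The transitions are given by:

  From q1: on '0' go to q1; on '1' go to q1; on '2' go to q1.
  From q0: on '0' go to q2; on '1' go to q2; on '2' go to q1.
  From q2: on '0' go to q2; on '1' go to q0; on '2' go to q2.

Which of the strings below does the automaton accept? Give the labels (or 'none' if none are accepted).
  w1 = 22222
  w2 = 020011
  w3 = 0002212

none

w1: Trace: q1 -2-> q1 -2-> q1 -2-> q1 -2-> q1 -2-> q1  → end q1, rejected
w2: Trace: q1 -0-> q1 -2-> q1 -0-> q1 -0-> q1 -1-> q1 -1-> q1  → end q1, rejected
w3: Trace: q1 -0-> q1 -0-> q1 -0-> q1 -2-> q1 -2-> q1 -1-> q1 -2-> q1  → end q1, rejected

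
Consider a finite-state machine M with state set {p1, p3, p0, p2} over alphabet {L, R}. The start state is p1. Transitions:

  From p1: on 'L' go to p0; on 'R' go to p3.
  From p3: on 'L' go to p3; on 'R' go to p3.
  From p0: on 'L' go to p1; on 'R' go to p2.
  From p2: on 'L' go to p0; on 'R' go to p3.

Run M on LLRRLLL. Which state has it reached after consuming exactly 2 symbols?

p1

Trace: p1 -L-> p0 -L-> p1
After 2 symbols: p1.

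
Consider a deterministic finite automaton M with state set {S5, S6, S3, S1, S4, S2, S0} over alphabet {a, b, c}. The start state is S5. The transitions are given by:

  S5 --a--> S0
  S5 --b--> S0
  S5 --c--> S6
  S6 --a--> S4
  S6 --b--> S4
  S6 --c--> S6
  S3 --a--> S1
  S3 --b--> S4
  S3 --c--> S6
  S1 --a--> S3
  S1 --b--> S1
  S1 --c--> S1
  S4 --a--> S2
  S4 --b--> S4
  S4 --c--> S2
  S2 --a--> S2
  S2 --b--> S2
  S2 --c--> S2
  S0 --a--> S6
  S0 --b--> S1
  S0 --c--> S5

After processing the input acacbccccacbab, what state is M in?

S2

Trace: S5 -a-> S0 -c-> S5 -a-> S0 -c-> S5 -b-> S0 -c-> S5 -c-> S6 -c-> S6 -c-> S6 -a-> S4 -c-> S2 -b-> S2 -a-> S2 -b-> S2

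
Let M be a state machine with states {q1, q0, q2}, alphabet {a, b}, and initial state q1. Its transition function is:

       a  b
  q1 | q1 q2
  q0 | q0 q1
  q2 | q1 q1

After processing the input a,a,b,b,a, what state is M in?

q1

start at q1
read 'a': q1 → q1
read 'a': q1 → q1
read 'b': q1 → q2
read 'b': q2 → q1
read 'a': q1 → q1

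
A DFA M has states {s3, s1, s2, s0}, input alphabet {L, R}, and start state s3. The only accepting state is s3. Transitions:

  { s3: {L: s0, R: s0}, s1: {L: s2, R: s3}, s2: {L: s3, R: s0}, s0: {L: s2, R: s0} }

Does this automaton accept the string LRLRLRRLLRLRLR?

No

Trace: s3 -L-> s0 -R-> s0 -L-> s2 -R-> s0 -L-> s2 -R-> s0 -R-> s0 -L-> s2 -L-> s3 -R-> s0 -L-> s2 -R-> s0 -L-> s2 -R-> s0
End state s0 is not accepting.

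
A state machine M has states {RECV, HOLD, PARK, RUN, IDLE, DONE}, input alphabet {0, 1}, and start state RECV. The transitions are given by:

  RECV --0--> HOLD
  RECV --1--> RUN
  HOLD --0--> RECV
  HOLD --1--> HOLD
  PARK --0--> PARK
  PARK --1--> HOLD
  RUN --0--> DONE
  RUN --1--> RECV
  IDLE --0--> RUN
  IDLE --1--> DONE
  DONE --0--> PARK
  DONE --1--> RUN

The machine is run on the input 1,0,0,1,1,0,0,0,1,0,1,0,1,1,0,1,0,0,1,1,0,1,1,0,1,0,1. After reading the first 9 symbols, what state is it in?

RUN

start at RECV
read '1': RECV → RUN
read '0': RUN → DONE
read '0': DONE → PARK
read '1': PARK → HOLD
read '1': HOLD → HOLD
read '0': HOLD → RECV
read '0': RECV → HOLD
read '0': HOLD → RECV
read '1': RECV → RUN
After 9 symbols: RUN.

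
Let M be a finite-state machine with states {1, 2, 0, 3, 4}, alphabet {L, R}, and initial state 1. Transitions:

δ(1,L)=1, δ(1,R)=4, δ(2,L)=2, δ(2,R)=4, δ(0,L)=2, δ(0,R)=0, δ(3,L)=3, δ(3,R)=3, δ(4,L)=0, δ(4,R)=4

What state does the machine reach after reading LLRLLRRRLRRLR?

4

1 → 1 → 1 → 4 → 0 → 2 → 4 → 4 → 4 → 0 → 0 → 0 → 2 → 4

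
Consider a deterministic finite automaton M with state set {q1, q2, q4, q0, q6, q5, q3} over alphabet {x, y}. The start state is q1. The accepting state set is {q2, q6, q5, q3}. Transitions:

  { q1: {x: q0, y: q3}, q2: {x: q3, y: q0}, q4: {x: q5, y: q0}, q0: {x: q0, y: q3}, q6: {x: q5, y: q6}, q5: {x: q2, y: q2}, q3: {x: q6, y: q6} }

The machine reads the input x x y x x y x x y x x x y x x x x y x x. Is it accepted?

Trace: q1 -x-> q0 -x-> q0 -y-> q3 -x-> q6 -x-> q5 -y-> q2 -x-> q3 -x-> q6 -y-> q6 -x-> q5 -x-> q2 -x-> q3 -y-> q6 -x-> q5 -x-> q2 -x-> q3 -x-> q6 -y-> q6 -x-> q5 -x-> q2
End state q2 is accepting.

Yes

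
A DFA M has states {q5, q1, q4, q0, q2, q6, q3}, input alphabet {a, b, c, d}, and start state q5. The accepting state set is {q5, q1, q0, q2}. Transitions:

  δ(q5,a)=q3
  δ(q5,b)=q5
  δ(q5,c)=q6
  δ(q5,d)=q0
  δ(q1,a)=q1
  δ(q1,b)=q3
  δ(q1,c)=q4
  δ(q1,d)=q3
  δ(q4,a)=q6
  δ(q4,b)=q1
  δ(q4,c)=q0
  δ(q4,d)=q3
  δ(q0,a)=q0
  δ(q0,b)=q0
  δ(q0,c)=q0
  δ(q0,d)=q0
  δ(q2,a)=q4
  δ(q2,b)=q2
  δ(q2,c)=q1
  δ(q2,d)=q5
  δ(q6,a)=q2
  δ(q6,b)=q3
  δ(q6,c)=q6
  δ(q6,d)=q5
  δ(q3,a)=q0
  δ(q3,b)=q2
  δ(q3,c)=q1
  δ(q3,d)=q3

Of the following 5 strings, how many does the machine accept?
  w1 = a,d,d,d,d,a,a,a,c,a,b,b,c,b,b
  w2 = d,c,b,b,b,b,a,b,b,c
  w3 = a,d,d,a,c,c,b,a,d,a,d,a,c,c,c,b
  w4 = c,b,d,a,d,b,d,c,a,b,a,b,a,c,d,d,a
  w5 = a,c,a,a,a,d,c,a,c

w1: q5 → q3 → q3 → q3 → q3 → q3 → q0 → q0 → q0 → q0 → q0 → q0 → q0 → q0 → q0 → q0  → end q0, accepted
w2: q5 → q0 → q0 → q0 → q0 → q0 → q0 → q0 → q0 → q0 → q0  → end q0, accepted
w3: q5 → q3 → q3 → q3 → q0 → q0 → q0 → q0 → q0 → q0 → q0 → q0 → q0 → q0 → q0 → q0 → q0  → end q0, accepted
w4: q5 → q6 → q3 → q3 → q0 → q0 → q0 → q0 → q0 → q0 → q0 → q0 → q0 → q0 → q0 → q0 → q0 → q0  → end q0, accepted
w5: q5 → q3 → q1 → q1 → q1 → q1 → q3 → q1 → q1 → q4  → end q4, rejected

4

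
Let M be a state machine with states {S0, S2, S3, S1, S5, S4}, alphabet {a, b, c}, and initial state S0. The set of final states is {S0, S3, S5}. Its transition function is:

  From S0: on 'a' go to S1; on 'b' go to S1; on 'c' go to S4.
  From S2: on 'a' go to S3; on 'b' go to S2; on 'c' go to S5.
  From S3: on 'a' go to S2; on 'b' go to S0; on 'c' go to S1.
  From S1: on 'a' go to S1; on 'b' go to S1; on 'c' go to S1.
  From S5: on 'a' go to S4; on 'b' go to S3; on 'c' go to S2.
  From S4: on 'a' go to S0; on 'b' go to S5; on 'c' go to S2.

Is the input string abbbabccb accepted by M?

S0 → S1 → S1 → S1 → S1 → S1 → S1 → S1 → S1 → S1
End state S1 is not accepting.

No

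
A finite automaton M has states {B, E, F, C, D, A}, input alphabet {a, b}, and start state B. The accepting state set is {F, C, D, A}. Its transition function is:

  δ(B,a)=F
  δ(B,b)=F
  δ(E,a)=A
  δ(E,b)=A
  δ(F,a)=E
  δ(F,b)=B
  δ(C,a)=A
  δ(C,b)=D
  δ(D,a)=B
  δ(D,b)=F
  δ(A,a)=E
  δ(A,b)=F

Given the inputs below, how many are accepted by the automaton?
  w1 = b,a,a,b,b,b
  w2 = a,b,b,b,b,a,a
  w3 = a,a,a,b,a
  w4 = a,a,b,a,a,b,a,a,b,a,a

3

w1: Trace: B -b-> F -a-> E -a-> A -b-> F -b-> B -b-> F  → end F, accepted
w2: Trace: B -a-> F -b-> B -b-> F -b-> B -b-> F -a-> E -a-> A  → end A, accepted
w3: Trace: B -a-> F -a-> E -a-> A -b-> F -a-> E  → end E, rejected
w4: Trace: B -a-> F -a-> E -b-> A -a-> E -a-> A -b-> F -a-> E -a-> A -b-> F -a-> E -a-> A  → end A, accepted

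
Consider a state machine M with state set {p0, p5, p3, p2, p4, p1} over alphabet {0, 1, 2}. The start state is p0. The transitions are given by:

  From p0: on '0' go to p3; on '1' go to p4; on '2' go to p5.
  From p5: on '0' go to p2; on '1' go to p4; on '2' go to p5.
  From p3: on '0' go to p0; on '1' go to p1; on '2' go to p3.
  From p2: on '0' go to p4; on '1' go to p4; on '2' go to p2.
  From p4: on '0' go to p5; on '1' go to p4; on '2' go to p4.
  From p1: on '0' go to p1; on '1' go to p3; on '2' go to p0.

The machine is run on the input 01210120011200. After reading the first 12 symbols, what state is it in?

Trace: p0 -0-> p3 -1-> p1 -2-> p0 -1-> p4 -0-> p5 -1-> p4 -2-> p4 -0-> p5 -0-> p2 -1-> p4 -1-> p4 -2-> p4
After 12 symbols: p4.

p4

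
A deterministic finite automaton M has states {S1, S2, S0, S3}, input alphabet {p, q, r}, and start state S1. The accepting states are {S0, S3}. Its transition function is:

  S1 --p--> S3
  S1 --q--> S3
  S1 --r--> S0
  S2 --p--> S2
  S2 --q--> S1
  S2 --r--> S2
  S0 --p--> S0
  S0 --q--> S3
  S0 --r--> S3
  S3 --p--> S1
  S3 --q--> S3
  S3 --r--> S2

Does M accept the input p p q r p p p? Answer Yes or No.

start at S1
read 'p': S1 → S3
read 'p': S3 → S1
read 'q': S1 → S3
read 'r': S3 → S2
read 'p': S2 → S2
read 'p': S2 → S2
read 'p': S2 → S2
End state S2 is not accepting.

No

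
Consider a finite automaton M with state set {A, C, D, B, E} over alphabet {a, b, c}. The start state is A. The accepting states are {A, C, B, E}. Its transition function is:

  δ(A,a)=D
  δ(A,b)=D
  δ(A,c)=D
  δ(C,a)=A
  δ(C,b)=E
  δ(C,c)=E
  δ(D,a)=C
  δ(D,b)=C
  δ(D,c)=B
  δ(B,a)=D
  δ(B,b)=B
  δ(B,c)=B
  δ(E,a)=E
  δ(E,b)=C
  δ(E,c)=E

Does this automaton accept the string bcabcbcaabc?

A → D → B → D → C → E → C → E → E → E → C → E
End state E is accepting.

Yes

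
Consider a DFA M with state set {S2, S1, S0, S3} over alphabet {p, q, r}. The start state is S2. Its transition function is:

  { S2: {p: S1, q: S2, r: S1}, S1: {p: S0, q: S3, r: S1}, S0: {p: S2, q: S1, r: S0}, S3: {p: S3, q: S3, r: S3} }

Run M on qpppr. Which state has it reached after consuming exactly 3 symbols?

S2 → S2 → S1 → S0
After 3 symbols: S0.

S0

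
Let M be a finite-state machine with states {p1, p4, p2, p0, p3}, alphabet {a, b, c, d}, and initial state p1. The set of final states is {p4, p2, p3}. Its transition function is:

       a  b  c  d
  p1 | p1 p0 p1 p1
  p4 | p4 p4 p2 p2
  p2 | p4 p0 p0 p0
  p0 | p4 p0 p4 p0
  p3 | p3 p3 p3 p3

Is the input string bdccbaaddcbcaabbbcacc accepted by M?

start at p1
read 'b': p1 → p0
read 'd': p0 → p0
read 'c': p0 → p4
read 'c': p4 → p2
read 'b': p2 → p0
read 'a': p0 → p4
read 'a': p4 → p4
read 'd': p4 → p2
read 'd': p2 → p0
read 'c': p0 → p4
read 'b': p4 → p4
read 'c': p4 → p2
read 'a': p2 → p4
read 'a': p4 → p4
read 'b': p4 → p4
read 'b': p4 → p4
read 'b': p4 → p4
read 'c': p4 → p2
read 'a': p2 → p4
read 'c': p4 → p2
read 'c': p2 → p0
End state p0 is not accepting.

No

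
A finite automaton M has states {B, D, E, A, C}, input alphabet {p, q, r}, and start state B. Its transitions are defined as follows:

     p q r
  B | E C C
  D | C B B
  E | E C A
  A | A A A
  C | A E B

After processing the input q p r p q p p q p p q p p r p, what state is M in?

A

B → C → A → A → A → A → A → A → A → A → A → A → A → A → A → A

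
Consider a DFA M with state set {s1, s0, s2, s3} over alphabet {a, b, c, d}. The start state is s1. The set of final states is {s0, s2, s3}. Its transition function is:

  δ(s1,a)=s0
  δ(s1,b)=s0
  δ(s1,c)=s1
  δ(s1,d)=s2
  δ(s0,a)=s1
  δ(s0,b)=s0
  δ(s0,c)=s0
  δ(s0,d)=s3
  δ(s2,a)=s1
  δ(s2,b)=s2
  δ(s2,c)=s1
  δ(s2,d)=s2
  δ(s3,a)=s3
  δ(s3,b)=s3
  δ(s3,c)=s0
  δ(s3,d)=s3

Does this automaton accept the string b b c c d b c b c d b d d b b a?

s1 → s0 → s0 → s0 → s0 → s3 → s3 → s0 → s0 → s0 → s3 → s3 → s3 → s3 → s3 → s3 → s3
End state s3 is accepting.

Yes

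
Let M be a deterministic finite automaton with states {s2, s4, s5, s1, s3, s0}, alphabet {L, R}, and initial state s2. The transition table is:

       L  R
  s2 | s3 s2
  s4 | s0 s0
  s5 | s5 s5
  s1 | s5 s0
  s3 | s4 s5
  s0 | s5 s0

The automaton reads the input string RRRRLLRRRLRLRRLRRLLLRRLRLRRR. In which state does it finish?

s5

Trace: s2 -R-> s2 -R-> s2 -R-> s2 -R-> s2 -L-> s3 -L-> s4 -R-> s0 -R-> s0 -R-> s0 -L-> s5 -R-> s5 -L-> s5 -R-> s5 -R-> s5 -L-> s5 -R-> s5 -R-> s5 -L-> s5 -L-> s5 -L-> s5 -R-> s5 -R-> s5 -L-> s5 -R-> s5 -L-> s5 -R-> s5 -R-> s5 -R-> s5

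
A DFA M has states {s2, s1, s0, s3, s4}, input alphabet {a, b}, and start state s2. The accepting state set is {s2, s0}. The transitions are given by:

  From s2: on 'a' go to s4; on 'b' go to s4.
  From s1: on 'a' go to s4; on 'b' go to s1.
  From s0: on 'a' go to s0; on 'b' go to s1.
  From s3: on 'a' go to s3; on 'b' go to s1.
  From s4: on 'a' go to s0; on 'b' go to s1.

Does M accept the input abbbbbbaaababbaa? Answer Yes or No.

Yes

s2 → s4 → s1 → s1 → s1 → s1 → s1 → s1 → s4 → s0 → s0 → s1 → s4 → s1 → s1 → s4 → s0
End state s0 is accepting.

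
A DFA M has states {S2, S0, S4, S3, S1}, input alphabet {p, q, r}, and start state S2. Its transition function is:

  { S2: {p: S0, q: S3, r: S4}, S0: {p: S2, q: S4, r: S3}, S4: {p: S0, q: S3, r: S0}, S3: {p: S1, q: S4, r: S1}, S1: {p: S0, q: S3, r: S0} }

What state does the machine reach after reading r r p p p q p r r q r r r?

S1

S2 → S4 → S0 → S2 → S0 → S2 → S3 → S1 → S0 → S3 → S4 → S0 → S3 → S1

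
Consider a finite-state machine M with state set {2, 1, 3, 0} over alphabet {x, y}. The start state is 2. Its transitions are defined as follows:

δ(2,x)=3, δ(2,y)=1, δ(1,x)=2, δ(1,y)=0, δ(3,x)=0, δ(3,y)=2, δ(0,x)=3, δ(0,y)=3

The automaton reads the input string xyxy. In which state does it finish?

2 → 3 → 2 → 3 → 2

2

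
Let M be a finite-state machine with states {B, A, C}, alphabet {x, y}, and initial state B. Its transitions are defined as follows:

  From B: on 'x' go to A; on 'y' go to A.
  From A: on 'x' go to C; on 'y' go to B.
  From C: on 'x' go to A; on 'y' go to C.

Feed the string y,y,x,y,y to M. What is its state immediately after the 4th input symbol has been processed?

B

B → A → B → A → B
After 4 symbols: B.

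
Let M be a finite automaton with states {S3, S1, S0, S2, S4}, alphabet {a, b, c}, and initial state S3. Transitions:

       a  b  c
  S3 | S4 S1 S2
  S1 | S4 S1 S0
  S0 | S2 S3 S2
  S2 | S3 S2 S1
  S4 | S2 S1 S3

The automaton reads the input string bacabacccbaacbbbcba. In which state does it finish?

S4

start at S3
read 'b': S3 → S1
read 'a': S1 → S4
read 'c': S4 → S3
read 'a': S3 → S4
read 'b': S4 → S1
read 'a': S1 → S4
read 'c': S4 → S3
read 'c': S3 → S2
read 'c': S2 → S1
read 'b': S1 → S1
read 'a': S1 → S4
read 'a': S4 → S2
read 'c': S2 → S1
read 'b': S1 → S1
read 'b': S1 → S1
read 'b': S1 → S1
read 'c': S1 → S0
read 'b': S0 → S3
read 'a': S3 → S4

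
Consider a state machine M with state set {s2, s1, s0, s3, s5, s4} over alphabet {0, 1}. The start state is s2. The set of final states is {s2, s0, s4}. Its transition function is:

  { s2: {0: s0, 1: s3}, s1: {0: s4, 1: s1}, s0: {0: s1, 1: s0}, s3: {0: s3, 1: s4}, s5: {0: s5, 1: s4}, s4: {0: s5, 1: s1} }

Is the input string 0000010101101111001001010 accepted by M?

No

start at s2
read '0': s2 → s0
read '0': s0 → s1
read '0': s1 → s4
read '0': s4 → s5
read '0': s5 → s5
read '1': s5 → s4
read '0': s4 → s5
read '1': s5 → s4
read '0': s4 → s5
read '1': s5 → s4
read '1': s4 → s1
read '0': s1 → s4
read '1': s4 → s1
read '1': s1 → s1
read '1': s1 → s1
read '1': s1 → s1
read '0': s1 → s4
read '0': s4 → s5
read '1': s5 → s4
read '0': s4 → s5
read '0': s5 → s5
read '1': s5 → s4
read '0': s4 → s5
read '1': s5 → s4
read '0': s4 → s5
End state s5 is not accepting.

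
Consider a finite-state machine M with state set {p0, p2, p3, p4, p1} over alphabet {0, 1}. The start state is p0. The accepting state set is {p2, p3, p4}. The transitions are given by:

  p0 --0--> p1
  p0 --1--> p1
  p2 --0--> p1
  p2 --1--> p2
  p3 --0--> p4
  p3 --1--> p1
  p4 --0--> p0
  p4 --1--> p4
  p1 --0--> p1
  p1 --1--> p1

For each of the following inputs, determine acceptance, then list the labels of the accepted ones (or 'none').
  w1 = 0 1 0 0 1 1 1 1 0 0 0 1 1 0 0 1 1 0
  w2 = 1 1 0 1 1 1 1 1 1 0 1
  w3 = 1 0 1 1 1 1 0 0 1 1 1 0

w1:
  start at p0
  read '0': p0 → p1
  read '1': p1 → p1
  read '0': p1 → p1
  read '0': p1 → p1
  read '1': p1 → p1
  read '1': p1 → p1
  read '1': p1 → p1
  read '1': p1 → p1
  read '0': p1 → p1
  read '0': p1 → p1
  read '0': p1 → p1
  read '1': p1 → p1
  read '1': p1 → p1
  read '0': p1 → p1
  read '0': p1 → p1
  read '1': p1 → p1
  read '1': p1 → p1
  read '0': p1 → p1
  end p1, rejected
w2:
  start at p0
  read '1': p0 → p1
  read '1': p1 → p1
  read '0': p1 → p1
  read '1': p1 → p1
  read '1': p1 → p1
  read '1': p1 → p1
  read '1': p1 → p1
  read '1': p1 → p1
  read '1': p1 → p1
  read '0': p1 → p1
  read '1': p1 → p1
  end p1, rejected
w3:
  start at p0
  read '1': p0 → p1
  read '0': p1 → p1
  read '1': p1 → p1
  read '1': p1 → p1
  read '1': p1 → p1
  read '1': p1 → p1
  read '0': p1 → p1
  read '0': p1 → p1
  read '1': p1 → p1
  read '1': p1 → p1
  read '1': p1 → p1
  read '0': p1 → p1
  end p1, rejected

none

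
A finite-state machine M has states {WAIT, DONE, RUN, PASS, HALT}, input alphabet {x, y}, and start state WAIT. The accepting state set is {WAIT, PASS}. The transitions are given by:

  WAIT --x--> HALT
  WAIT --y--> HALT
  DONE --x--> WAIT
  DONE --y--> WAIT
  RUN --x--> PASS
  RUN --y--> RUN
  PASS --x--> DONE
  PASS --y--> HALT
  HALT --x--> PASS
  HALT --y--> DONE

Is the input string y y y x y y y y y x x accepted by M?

WAIT → HALT → DONE → WAIT → HALT → DONE → WAIT → HALT → DONE → WAIT → HALT → PASS
End state PASS is accepting.

Yes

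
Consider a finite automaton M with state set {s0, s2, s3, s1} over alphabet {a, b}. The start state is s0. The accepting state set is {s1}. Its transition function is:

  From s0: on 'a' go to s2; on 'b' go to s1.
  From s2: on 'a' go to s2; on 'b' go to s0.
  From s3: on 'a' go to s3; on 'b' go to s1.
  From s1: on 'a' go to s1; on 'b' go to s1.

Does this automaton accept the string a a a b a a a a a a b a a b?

Trace: s0 -a-> s2 -a-> s2 -a-> s2 -b-> s0 -a-> s2 -a-> s2 -a-> s2 -a-> s2 -a-> s2 -a-> s2 -b-> s0 -a-> s2 -a-> s2 -b-> s0
End state s0 is not accepting.

No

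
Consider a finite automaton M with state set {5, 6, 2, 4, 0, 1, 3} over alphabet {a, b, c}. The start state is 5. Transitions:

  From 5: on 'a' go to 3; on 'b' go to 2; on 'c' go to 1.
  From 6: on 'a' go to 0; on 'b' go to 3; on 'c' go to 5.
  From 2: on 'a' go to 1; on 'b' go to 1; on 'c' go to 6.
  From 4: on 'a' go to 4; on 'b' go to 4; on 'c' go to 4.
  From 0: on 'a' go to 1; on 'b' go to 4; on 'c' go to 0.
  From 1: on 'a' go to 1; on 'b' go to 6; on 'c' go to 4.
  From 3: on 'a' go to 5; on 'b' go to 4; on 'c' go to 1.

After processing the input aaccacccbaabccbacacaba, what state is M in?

Trace: 5 -a-> 3 -a-> 5 -c-> 1 -c-> 4 -a-> 4 -c-> 4 -c-> 4 -c-> 4 -b-> 4 -a-> 4 -a-> 4 -b-> 4 -c-> 4 -c-> 4 -b-> 4 -a-> 4 -c-> 4 -a-> 4 -c-> 4 -a-> 4 -b-> 4 -a-> 4

4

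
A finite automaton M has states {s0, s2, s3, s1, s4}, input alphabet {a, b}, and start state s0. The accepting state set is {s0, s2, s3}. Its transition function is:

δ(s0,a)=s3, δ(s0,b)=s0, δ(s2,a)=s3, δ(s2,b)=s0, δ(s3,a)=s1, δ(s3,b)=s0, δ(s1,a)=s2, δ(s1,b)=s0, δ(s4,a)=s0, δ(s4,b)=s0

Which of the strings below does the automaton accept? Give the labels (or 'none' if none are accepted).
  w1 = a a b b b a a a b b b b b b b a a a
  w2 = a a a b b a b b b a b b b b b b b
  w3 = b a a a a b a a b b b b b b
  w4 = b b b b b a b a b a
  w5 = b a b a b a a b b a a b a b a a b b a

w1: Trace: s0 -a-> s3 -a-> s1 -b-> s0 -b-> s0 -b-> s0 -a-> s3 -a-> s1 -a-> s2 -b-> s0 -b-> s0 -b-> s0 -b-> s0 -b-> s0 -b-> s0 -b-> s0 -a-> s3 -a-> s1 -a-> s2  → end s2, accepted
w2: Trace: s0 -a-> s3 -a-> s1 -a-> s2 -b-> s0 -b-> s0 -a-> s3 -b-> s0 -b-> s0 -b-> s0 -a-> s3 -b-> s0 -b-> s0 -b-> s0 -b-> s0 -b-> s0 -b-> s0 -b-> s0  → end s0, accepted
w3: Trace: s0 -b-> s0 -a-> s3 -a-> s1 -a-> s2 -a-> s3 -b-> s0 -a-> s3 -a-> s1 -b-> s0 -b-> s0 -b-> s0 -b-> s0 -b-> s0 -b-> s0  → end s0, accepted
w4: Trace: s0 -b-> s0 -b-> s0 -b-> s0 -b-> s0 -b-> s0 -a-> s3 -b-> s0 -a-> s3 -b-> s0 -a-> s3  → end s3, accepted
w5: Trace: s0 -b-> s0 -a-> s3 -b-> s0 -a-> s3 -b-> s0 -a-> s3 -a-> s1 -b-> s0 -b-> s0 -a-> s3 -a-> s1 -b-> s0 -a-> s3 -b-> s0 -a-> s3 -a-> s1 -b-> s0 -b-> s0 -a-> s3  → end s3, accepted

w1, w2, w3, w4, w5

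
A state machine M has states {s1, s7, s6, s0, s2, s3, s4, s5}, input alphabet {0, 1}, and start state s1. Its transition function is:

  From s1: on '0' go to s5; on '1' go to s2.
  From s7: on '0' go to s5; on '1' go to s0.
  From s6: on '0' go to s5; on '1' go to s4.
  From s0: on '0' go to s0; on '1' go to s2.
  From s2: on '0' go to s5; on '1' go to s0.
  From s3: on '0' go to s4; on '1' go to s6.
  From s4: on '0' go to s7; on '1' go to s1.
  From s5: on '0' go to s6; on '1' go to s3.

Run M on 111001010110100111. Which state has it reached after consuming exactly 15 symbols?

s1 → s2 → s0 → s2 → s5 → s6 → s4 → s7 → s0 → s0 → s2 → s0 → s0 → s2 → s5 → s6
After 15 symbols: s6.

s6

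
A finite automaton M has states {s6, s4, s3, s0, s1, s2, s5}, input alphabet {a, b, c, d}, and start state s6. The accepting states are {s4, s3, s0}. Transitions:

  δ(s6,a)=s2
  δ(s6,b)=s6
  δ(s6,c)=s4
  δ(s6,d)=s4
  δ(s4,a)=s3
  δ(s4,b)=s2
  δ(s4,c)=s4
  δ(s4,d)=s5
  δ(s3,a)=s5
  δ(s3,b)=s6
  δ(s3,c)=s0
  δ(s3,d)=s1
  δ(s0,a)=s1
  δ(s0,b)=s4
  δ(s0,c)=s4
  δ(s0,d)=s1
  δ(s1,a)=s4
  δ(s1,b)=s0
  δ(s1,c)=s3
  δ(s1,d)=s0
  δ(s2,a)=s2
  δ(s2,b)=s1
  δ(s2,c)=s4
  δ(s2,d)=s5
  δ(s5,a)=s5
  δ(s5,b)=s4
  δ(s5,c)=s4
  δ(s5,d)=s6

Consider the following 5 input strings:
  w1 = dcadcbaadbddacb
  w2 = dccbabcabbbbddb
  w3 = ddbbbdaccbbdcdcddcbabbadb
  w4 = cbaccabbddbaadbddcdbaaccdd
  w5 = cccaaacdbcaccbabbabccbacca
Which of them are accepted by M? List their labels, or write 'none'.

w2, w3, w5

w1:
  start at s6
  read 'd': s6 → s4
  read 'c': s4 → s4
  read 'a': s4 → s3
  read 'd': s3 → s1
  read 'c': s1 → s3
  read 'b': s3 → s6
  read 'a': s6 → s2
  read 'a': s2 → s2
  read 'd': s2 → s5
  read 'b': s5 → s4
  read 'd': s4 → s5
  read 'd': s5 → s6
  read 'a': s6 → s2
  read 'c': s2 → s4
  read 'b': s4 → s2
  end s2, rejected
w2:
  start at s6
  read 'd': s6 → s4
  read 'c': s4 → s4
  read 'c': s4 → s4
  read 'b': s4 → s2
  read 'a': s2 → s2
  read 'b': s2 → s1
  read 'c': s1 → s3
  read 'a': s3 → s5
  read 'b': s5 → s4
  read 'b': s4 → s2
  read 'b': s2 → s1
  read 'b': s1 → s0
  read 'd': s0 → s1
  read 'd': s1 → s0
  read 'b': s0 → s4
  end s4, accepted
w3:
  start at s6
  read 'd': s6 → s4
  read 'd': s4 → s5
  read 'b': s5 → s4
  read 'b': s4 → s2
  read 'b': s2 → s1
  read 'd': s1 → s0
  read 'a': s0 → s1
  read 'c': s1 → s3
  read 'c': s3 → s0
  read 'b': s0 → s4
  read 'b': s4 → s2
  read 'd': s2 → s5
  read 'c': s5 → s4
  read 'd': s4 → s5
  read 'c': s5 → s4
  read 'd': s4 → s5
  read 'd': s5 → s6
  read 'c': s6 → s4
  read 'b': s4 → s2
  read 'a': s2 → s2
  read 'b': s2 → s1
  read 'b': s1 → s0
  read 'a': s0 → s1
  read 'd': s1 → s0
  read 'b': s0 → s4
  end s4, accepted
w4:
  start at s6
  read 'c': s6 → s4
  read 'b': s4 → s2
  read 'a': s2 → s2
  read 'c': s2 → s4
  read 'c': s4 → s4
  read 'a': s4 → s3
  read 'b': s3 → s6
  read 'b': s6 → s6
  read 'd': s6 → s4
  read 'd': s4 → s5
  read 'b': s5 → s4
  read 'a': s4 → s3
  read 'a': s3 → s5
  read 'd': s5 → s6
  read 'b': s6 → s6
  read 'd': s6 → s4
  read 'd': s4 → s5
  read 'c': s5 → s4
  read 'd': s4 → s5
  read 'b': s5 → s4
  read 'a': s4 → s3
  read 'a': s3 → s5
  read 'c': s5 → s4
  read 'c': s4 → s4
  read 'd': s4 → s5
  read 'd': s5 → s6
  end s6, rejected
w5:
  start at s6
  read 'c': s6 → s4
  read 'c': s4 → s4
  read 'c': s4 → s4
  read 'a': s4 → s3
  read 'a': s3 → s5
  read 'a': s5 → s5
  read 'c': s5 → s4
  read 'd': s4 → s5
  read 'b': s5 → s4
  read 'c': s4 → s4
  read 'a': s4 → s3
  read 'c': s3 → s0
  read 'c': s0 → s4
  read 'b': s4 → s2
  read 'a': s2 → s2
  read 'b': s2 → s1
  read 'b': s1 → s0
  read 'a': s0 → s1
  read 'b': s1 → s0
  read 'c': s0 → s4
  read 'c': s4 → s4
  read 'b': s4 → s2
  read 'a': s2 → s2
  read 'c': s2 → s4
  read 'c': s4 → s4
  read 'a': s4 → s3
  end s3, accepted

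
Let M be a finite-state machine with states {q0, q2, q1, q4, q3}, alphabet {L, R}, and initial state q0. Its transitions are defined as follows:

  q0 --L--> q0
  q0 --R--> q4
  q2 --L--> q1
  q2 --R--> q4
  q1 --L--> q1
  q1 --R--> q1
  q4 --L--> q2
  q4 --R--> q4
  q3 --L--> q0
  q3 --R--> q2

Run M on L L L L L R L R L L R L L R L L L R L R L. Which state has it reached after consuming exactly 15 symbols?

start at q0
read 'L': q0 → q0
read 'L': q0 → q0
read 'L': q0 → q0
read 'L': q0 → q0
read 'L': q0 → q0
read 'R': q0 → q4
read 'L': q4 → q2
read 'R': q2 → q4
read 'L': q4 → q2
read 'L': q2 → q1
read 'R': q1 → q1
read 'L': q1 → q1
read 'L': q1 → q1
read 'R': q1 → q1
read 'L': q1 → q1
After 15 symbols: q1.

q1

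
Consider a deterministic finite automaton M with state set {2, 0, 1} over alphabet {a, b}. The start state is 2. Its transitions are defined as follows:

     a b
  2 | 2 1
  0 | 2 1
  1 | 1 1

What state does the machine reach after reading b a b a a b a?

2 → 1 → 1 → 1 → 1 → 1 → 1 → 1

1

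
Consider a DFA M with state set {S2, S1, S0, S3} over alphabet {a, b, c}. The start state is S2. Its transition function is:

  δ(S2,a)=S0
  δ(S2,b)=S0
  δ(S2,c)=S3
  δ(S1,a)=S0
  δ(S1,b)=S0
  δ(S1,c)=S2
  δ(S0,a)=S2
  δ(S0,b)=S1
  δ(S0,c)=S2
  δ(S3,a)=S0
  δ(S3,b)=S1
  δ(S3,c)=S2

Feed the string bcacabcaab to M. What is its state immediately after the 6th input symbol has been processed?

S1

Trace: S2 -b-> S0 -c-> S2 -a-> S0 -c-> S2 -a-> S0 -b-> S1
After 6 symbols: S1.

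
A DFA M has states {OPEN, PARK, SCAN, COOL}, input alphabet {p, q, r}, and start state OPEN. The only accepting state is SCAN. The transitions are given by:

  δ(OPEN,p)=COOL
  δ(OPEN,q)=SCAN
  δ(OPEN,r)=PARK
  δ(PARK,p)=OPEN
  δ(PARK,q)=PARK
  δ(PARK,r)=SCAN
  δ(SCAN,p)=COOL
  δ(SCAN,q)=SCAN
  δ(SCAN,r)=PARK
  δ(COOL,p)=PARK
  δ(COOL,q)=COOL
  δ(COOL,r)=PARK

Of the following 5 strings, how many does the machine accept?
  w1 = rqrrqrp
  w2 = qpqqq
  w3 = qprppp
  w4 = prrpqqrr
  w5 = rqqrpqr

w1:
  start at OPEN
  read 'r': OPEN → PARK
  read 'q': PARK → PARK
  read 'r': PARK → SCAN
  read 'r': SCAN → PARK
  read 'q': PARK → PARK
  read 'r': PARK → SCAN
  read 'p': SCAN → COOL
  end COOL, rejected
w2:
  start at OPEN
  read 'q': OPEN → SCAN
  read 'p': SCAN → COOL
  read 'q': COOL → COOL
  read 'q': COOL → COOL
  read 'q': COOL → COOL
  end COOL, rejected
w3:
  start at OPEN
  read 'q': OPEN → SCAN
  read 'p': SCAN → COOL
  read 'r': COOL → PARK
  read 'p': PARK → OPEN
  read 'p': OPEN → COOL
  read 'p': COOL → PARK
  end PARK, rejected
w4:
  start at OPEN
  read 'p': OPEN → COOL
  read 'r': COOL → PARK
  read 'r': PARK → SCAN
  read 'p': SCAN → COOL
  read 'q': COOL → COOL
  read 'q': COOL → COOL
  read 'r': COOL → PARK
  read 'r': PARK → SCAN
  end SCAN, accepted
w5:
  start at OPEN
  read 'r': OPEN → PARK
  read 'q': PARK → PARK
  read 'q': PARK → PARK
  read 'r': PARK → SCAN
  read 'p': SCAN → COOL
  read 'q': COOL → COOL
  read 'r': COOL → PARK
  end PARK, rejected

1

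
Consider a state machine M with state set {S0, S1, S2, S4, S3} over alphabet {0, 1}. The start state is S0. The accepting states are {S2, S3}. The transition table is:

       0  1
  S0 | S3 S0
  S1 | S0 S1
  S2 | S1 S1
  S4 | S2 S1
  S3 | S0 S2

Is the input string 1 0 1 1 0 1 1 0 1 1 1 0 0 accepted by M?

Trace: S0 -1-> S0 -0-> S3 -1-> S2 -1-> S1 -0-> S0 -1-> S0 -1-> S0 -0-> S3 -1-> S2 -1-> S1 -1-> S1 -0-> S0 -0-> S3
End state S3 is accepting.

Yes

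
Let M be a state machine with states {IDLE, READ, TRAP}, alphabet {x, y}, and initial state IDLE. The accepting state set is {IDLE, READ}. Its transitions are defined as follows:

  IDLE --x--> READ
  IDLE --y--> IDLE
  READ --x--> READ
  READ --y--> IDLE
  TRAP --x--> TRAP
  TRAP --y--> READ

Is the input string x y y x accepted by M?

Trace: IDLE -x-> READ -y-> IDLE -y-> IDLE -x-> READ
End state READ is accepting.

Yes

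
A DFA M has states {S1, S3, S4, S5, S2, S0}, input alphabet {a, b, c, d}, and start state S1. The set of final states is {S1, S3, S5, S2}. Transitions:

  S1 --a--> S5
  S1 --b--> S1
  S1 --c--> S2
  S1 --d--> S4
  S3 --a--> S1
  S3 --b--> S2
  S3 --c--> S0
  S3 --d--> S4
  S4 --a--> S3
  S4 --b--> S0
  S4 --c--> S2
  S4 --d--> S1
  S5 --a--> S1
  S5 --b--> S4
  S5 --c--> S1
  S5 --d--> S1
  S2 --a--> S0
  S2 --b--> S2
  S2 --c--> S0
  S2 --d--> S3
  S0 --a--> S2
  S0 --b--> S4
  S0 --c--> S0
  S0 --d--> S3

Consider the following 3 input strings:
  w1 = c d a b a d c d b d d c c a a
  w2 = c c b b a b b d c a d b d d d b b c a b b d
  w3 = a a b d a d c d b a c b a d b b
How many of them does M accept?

1

w1:
  start at S1
  read 'c': S1 → S2
  read 'd': S2 → S3
  read 'a': S3 → S1
  read 'b': S1 → S1
  read 'a': S1 → S5
  read 'd': S5 → S1
  read 'c': S1 → S2
  read 'd': S2 → S3
  read 'b': S3 → S2
  read 'd': S2 → S3
  read 'd': S3 → S4
  read 'c': S4 → S2
  read 'c': S2 → S0
  read 'a': S0 → S2
  read 'a': S2 → S0
  end S0, rejected
w2:
  start at S1
  read 'c': S1 → S2
  read 'c': S2 → S0
  read 'b': S0 → S4
  read 'b': S4 → S0
  read 'a': S0 → S2
  read 'b': S2 → S2
  read 'b': S2 → S2
  read 'd': S2 → S3
  read 'c': S3 → S0
  read 'a': S0 → S2
  read 'd': S2 → S3
  read 'b': S3 → S2
  read 'd': S2 → S3
  read 'd': S3 → S4
  read 'd': S4 → S1
  read 'b': S1 → S1
  read 'b': S1 → S1
  read 'c': S1 → S2
  read 'a': S2 → S0
  read 'b': S0 → S4
  read 'b': S4 → S0
  read 'd': S0 → S3
  end S3, accepted
w3:
  start at S1
  read 'a': S1 → S5
  read 'a': S5 → S1
  read 'b': S1 → S1
  read 'd': S1 → S4
  read 'a': S4 → S3
  read 'd': S3 → S4
  read 'c': S4 → S2
  read 'd': S2 → S3
  read 'b': S3 → S2
  read 'a': S2 → S0
  read 'c': S0 → S0
  read 'b': S0 → S4
  read 'a': S4 → S3
  read 'd': S3 → S4
  read 'b': S4 → S0
  read 'b': S0 → S4
  end S4, rejected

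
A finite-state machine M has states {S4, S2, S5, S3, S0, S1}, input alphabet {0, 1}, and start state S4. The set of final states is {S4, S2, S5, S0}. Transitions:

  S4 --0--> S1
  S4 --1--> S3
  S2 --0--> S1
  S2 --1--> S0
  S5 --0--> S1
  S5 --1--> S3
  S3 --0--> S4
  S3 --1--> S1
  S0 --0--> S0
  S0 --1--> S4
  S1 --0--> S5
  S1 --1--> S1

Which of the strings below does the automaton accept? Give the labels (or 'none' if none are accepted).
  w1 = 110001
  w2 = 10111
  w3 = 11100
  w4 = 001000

w1:
  start at S4
  read '1': S4 → S3
  read '1': S3 → S1
  read '0': S1 → S5
  read '0': S5 → S1
  read '0': S1 → S5
  read '1': S5 → S3
  end S3, rejected
w2:
  start at S4
  read '1': S4 → S3
  read '0': S3 → S4
  read '1': S4 → S3
  read '1': S3 → S1
  read '1': S1 → S1
  end S1, rejected
w3:
  start at S4
  read '1': S4 → S3
  read '1': S3 → S1
  read '1': S1 → S1
  read '0': S1 → S5
  read '0': S5 → S1
  end S1, rejected
w4:
  start at S4
  read '0': S4 → S1
  read '0': S1 → S5
  read '1': S5 → S3
  read '0': S3 → S4
  read '0': S4 → S1
  read '0': S1 → S5
  end S5, accepted

w4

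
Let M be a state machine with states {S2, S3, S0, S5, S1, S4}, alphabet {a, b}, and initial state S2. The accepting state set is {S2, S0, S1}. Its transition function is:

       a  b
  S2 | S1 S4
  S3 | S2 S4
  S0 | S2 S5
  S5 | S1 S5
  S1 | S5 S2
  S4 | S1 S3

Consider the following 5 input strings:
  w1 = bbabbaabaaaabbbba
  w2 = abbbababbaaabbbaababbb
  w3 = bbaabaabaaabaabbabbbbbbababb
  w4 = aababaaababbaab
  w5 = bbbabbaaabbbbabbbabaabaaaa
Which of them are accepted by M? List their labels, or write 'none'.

w1

w1: S2 → S4 → S3 → S2 → S4 → S3 → S2 → S1 → S2 → S1 → S5 → S1 → S5 → S5 → S5 → S5 → S5 → S1  → end S1, accepted
w2: S2 → S1 → S2 → S4 → S3 → S2 → S4 → S1 → S2 → S4 → S1 → S5 → S1 → S2 → S4 → S3 → S2 → S1 → S2 → S1 → S2 → S4 → S3  → end S3, rejected
w3: S2 → S4 → S3 → S2 → S1 → S2 → S1 → S5 → S5 → S1 → S5 → S1 → S2 → S1 → S5 → S5 → S5 → S1 → S2 → S4 → S3 → S4 → S3 → S4 → S1 → S2 → S1 → S2 → S4  → end S4, rejected
w4: S2 → S1 → S5 → S5 → S1 → S2 → S1 → S5 → S1 → S2 → S1 → S2 → S4 → S1 → S5 → S5  → end S5, rejected
w5: S2 → S4 → S3 → S4 → S1 → S2 → S4 → S1 → S5 → S1 → S2 → S4 → S3 → S4 → S1 → S2 → S4 → S3 → S2 → S4 → S1 → S5 → S5 → S1 → S5 → S1 → S5  → end S5, rejected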